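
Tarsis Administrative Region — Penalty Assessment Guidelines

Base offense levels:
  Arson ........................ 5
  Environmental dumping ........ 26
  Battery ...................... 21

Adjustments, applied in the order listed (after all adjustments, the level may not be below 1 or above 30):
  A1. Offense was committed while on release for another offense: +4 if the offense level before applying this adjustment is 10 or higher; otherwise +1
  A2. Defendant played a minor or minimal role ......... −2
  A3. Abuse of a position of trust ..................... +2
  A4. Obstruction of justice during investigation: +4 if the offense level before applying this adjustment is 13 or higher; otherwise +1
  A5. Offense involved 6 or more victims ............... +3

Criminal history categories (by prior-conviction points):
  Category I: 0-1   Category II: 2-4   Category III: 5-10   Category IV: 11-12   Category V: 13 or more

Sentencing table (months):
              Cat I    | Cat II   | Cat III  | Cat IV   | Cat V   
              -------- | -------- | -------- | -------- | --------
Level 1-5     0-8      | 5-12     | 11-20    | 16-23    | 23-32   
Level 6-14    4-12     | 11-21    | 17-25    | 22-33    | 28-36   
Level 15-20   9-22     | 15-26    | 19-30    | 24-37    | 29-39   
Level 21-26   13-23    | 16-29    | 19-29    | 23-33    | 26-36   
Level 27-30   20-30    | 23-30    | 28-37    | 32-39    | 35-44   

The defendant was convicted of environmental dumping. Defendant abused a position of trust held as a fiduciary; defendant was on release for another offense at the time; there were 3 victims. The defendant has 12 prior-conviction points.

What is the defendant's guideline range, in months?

Base offense level for environmental dumping: 26.
A1 applies (level before this adjustment is 26 ≥ 10, so +4): 26 + 4 = 30.
A2 does not apply.
A3 applies: 30 + 2 = 32.
Level 32 exceeds the maximum of 30; capped at 30.
Final offense level: 30.
Criminal history: 12 prior points → Category IV (11-12).
Level 30 falls in the 27-30 band.
Grid: Level 27-30 × Category IV = 32-39 months.

32-39 months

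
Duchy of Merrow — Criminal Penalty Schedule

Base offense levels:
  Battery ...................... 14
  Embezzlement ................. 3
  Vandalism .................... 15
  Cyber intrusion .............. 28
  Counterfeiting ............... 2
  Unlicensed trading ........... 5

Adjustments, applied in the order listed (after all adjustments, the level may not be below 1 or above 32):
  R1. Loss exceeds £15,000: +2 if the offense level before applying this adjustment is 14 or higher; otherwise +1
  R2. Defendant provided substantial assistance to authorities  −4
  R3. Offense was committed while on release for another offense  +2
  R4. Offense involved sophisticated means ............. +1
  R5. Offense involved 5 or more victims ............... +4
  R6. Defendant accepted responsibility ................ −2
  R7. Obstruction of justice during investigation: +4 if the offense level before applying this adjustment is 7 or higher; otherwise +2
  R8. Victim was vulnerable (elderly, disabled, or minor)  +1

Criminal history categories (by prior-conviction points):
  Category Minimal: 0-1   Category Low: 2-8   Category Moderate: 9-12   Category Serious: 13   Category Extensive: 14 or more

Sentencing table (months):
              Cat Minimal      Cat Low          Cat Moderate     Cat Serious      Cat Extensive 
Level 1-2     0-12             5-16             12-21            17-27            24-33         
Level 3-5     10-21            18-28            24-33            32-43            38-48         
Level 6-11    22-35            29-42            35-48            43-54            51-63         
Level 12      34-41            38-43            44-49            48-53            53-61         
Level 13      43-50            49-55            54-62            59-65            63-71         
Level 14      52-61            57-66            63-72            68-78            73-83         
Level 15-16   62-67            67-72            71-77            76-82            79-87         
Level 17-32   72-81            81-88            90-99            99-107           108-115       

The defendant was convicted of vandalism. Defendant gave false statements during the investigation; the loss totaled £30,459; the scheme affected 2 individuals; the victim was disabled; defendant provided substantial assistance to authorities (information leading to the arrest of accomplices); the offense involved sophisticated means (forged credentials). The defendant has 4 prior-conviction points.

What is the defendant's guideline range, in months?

81-88 months

Base offense level for vandalism: 15.
R1 applies (level before this adjustment is 15 ≥ 14, so +2): 15 + 2 = 17.
R2 applies: 17 − 4 = 13.
R3 does not apply.
R4 applies: 13 + 1 = 14.
R7 applies (level before this adjustment is 14 ≥ 7, so +4): 14 + 4 = 18.
R8 applies: 18 + 1 = 19.
Final offense level: 19.
Criminal history: 4 prior points → Category Low (2-8).
Level 19 falls in the 17-32 band.
Grid: Level 17-32 × Category Low = 81-88 months.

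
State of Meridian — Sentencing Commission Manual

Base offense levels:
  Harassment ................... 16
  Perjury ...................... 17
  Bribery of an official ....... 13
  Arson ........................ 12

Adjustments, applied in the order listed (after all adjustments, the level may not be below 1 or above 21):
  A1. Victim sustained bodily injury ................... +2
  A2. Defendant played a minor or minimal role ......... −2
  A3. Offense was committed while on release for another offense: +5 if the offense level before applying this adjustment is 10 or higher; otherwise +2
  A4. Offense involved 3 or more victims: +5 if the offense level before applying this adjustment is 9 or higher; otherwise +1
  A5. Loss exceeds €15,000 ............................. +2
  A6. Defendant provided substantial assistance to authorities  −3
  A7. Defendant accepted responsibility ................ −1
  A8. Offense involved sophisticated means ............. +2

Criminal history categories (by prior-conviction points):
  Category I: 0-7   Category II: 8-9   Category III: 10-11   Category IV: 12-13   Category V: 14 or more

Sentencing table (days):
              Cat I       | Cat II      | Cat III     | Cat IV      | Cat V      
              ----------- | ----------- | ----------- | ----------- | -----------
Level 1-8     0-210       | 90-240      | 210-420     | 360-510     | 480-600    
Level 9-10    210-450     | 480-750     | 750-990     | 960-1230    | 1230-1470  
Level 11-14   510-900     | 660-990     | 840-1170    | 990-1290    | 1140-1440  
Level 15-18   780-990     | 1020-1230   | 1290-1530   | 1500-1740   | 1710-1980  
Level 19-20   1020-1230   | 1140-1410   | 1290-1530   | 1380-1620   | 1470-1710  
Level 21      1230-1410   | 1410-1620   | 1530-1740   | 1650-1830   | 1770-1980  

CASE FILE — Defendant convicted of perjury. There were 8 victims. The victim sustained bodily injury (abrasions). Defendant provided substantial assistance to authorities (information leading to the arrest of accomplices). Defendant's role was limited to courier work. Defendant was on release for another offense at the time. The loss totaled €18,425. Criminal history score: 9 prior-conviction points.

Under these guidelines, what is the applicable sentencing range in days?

Base offense level for perjury: 17.
A1 applies: 17 + 2 = 19.
A2 applies: 19 − 2 = 17.
A3 applies (level before this adjustment is 17 ≥ 10, so +5): 17 + 5 = 22.
A4 applies (level before this adjustment is 22 ≥ 9, so +5): 22 + 5 = 27.
A5 applies: 27 + 2 = 29.
A6 applies: 29 − 3 = 26.
Level 26 exceeds the maximum of 21; capped at 21.
Final offense level: 21.
Criminal history: 9 prior points → Category II (8-9).
Level 21 falls in the 21 band.
Grid: Level 21 × Category II = 1410-1620 days.

1410-1620 days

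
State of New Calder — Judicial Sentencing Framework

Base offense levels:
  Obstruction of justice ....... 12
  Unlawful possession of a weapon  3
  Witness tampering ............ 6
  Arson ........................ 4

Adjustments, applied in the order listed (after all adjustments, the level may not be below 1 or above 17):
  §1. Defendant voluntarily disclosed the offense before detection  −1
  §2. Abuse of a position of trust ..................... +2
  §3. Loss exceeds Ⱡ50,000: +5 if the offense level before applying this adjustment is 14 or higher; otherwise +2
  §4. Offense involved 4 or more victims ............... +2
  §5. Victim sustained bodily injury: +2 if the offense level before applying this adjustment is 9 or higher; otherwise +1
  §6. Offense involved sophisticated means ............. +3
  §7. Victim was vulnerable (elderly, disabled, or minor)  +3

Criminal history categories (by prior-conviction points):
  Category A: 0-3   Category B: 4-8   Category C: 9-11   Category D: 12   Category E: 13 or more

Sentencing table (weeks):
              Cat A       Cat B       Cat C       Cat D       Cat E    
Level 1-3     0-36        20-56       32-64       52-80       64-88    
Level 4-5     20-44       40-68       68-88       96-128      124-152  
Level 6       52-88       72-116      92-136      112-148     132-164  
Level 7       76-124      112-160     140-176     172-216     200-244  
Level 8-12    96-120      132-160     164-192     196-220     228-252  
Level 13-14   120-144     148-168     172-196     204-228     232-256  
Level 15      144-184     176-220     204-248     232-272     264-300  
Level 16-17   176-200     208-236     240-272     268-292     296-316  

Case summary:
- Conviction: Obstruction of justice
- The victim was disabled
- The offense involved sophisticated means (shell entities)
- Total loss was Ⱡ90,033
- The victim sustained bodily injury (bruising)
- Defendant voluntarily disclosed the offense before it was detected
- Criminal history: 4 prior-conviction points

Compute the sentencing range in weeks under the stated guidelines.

208-236 weeks

Base offense level for obstruction of justice: 12.
§1 applies: 12 − 1 = 11.
§3 applies (level before this adjustment is 11 < 14, so +2): 11 + 2 = 13.
§4 does not apply.
§5 applies (level before this adjustment is 13 ≥ 9, so +2): 13 + 2 = 15.
§6 applies: 15 + 3 = 18.
§7 applies: 18 + 3 = 21.
Level 21 exceeds the maximum of 17; capped at 17.
Final offense level: 17.
Criminal history: 4 prior points → Category B (4-8).
Level 17 falls in the 16-17 band.
Grid: Level 16-17 × Category B = 208-236 weeks.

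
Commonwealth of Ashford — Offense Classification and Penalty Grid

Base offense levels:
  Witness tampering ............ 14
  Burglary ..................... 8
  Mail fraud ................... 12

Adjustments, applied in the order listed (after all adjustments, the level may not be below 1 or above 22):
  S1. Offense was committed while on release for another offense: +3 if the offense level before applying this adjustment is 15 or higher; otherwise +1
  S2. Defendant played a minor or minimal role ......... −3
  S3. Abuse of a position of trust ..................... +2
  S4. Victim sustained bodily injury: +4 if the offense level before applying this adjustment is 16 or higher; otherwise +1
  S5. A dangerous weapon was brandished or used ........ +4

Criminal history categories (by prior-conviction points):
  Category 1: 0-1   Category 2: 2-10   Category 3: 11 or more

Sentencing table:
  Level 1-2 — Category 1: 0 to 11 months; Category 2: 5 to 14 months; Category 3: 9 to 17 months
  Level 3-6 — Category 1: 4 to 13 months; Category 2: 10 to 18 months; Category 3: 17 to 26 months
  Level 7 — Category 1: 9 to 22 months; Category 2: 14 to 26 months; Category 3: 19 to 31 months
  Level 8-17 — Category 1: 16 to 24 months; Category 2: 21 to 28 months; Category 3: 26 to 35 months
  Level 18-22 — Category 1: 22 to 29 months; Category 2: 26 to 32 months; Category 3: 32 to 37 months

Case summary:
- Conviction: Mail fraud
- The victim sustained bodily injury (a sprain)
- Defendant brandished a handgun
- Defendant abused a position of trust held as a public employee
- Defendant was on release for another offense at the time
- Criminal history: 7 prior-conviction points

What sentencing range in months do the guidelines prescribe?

26-32 months

Base offense level for mail fraud: 12.
S1 applies (level before this adjustment is 12 < 15, so +1): 12 + 1 = 13.
S3 applies: 13 + 2 = 15.
S4 applies (level before this adjustment is 15 < 16, so +1): 15 + 1 = 16.
S5 applies: 16 + 4 = 20.
Final offense level: 20.
Criminal history: 7 prior points → Category 2 (2-10).
Level 20 falls in the 18-22 band.
Grid: Level 18-22 × Category 2 = 26-32 months.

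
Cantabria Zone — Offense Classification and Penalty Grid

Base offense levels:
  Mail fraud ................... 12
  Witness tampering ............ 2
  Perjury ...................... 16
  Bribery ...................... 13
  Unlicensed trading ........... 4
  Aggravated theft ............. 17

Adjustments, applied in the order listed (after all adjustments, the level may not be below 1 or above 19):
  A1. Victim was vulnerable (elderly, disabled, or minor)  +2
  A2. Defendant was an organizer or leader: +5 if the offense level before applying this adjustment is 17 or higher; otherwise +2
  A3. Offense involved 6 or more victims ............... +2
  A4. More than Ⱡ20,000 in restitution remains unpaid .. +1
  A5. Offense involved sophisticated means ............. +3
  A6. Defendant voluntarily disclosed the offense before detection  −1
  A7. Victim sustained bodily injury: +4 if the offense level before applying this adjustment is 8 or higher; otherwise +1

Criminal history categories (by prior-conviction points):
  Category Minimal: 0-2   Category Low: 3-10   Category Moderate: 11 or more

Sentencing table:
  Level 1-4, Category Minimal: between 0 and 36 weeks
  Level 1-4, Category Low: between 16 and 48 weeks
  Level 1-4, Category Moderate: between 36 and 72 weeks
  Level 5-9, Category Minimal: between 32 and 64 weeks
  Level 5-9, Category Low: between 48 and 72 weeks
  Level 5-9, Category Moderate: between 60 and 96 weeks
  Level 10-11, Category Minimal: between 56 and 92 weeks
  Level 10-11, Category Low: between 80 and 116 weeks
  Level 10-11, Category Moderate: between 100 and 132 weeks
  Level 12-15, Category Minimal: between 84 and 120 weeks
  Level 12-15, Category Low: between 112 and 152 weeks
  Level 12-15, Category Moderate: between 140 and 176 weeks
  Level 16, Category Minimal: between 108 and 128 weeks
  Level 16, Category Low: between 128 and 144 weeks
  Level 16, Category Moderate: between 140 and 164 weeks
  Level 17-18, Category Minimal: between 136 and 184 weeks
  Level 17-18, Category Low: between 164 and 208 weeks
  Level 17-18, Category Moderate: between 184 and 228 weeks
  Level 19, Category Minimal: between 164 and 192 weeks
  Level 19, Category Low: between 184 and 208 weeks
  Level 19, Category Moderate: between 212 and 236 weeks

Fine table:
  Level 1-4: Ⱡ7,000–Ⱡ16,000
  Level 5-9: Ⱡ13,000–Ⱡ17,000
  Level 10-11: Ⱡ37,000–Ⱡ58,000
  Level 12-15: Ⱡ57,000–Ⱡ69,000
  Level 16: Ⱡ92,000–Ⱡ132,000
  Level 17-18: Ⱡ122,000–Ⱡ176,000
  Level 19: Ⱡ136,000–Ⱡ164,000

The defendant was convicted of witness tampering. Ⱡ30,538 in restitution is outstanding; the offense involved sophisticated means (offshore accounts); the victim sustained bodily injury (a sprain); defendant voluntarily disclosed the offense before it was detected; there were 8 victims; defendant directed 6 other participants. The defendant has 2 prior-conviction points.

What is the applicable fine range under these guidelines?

Ⱡ57,000–Ⱡ69,000

Base offense level for witness tampering: 2.
A1 does not apply.
A2 applies (level before this adjustment is 2 < 17, so +2): 2 + 2 = 4.
A3 applies: 4 + 2 = 6.
A4 applies: 6 + 1 = 7.
A5 applies: 7 + 3 = 10.
A6 applies: 10 − 1 = 9.
A7 applies (level before this adjustment is 9 ≥ 8, so +4): 9 + 4 = 13.
Final offense level: 13.
Level 13 falls in the 12-15 band.
Fine table: Level 12-15 → Ⱡ57,000–Ⱡ69,000.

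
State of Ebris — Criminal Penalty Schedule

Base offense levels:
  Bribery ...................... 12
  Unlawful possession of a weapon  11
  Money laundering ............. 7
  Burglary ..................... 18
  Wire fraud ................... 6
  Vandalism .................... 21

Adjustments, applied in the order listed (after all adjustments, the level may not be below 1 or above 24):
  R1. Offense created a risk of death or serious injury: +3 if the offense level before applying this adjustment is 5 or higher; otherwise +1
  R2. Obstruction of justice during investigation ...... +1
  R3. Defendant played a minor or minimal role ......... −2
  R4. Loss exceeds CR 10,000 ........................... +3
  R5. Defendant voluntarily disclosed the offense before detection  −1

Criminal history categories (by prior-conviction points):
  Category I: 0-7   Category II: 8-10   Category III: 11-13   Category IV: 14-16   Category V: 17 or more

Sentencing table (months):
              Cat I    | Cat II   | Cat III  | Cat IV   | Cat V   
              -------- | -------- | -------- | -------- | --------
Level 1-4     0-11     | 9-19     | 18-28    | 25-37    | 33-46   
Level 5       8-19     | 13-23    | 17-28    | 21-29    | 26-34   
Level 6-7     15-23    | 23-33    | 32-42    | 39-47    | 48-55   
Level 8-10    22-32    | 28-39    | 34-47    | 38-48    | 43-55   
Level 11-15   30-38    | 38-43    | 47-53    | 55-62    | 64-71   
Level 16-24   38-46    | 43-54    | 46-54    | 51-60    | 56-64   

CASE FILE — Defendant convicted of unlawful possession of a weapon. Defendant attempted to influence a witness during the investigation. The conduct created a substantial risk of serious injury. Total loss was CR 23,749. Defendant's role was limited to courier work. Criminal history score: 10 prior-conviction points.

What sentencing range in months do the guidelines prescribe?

43-54 months

Base offense level for unlawful possession of a weapon: 11.
R1 applies (level before this adjustment is 11 ≥ 5, so +3): 11 + 3 = 14.
R2 applies: 14 + 1 = 15.
R3 applies: 15 − 2 = 13.
R4 applies: 13 + 3 = 16.
R5 does not apply.
Final offense level: 16.
Criminal history: 10 prior points → Category II (8-10).
Level 16 falls in the 16-24 band.
Grid: Level 16-24 × Category II = 43-54 months.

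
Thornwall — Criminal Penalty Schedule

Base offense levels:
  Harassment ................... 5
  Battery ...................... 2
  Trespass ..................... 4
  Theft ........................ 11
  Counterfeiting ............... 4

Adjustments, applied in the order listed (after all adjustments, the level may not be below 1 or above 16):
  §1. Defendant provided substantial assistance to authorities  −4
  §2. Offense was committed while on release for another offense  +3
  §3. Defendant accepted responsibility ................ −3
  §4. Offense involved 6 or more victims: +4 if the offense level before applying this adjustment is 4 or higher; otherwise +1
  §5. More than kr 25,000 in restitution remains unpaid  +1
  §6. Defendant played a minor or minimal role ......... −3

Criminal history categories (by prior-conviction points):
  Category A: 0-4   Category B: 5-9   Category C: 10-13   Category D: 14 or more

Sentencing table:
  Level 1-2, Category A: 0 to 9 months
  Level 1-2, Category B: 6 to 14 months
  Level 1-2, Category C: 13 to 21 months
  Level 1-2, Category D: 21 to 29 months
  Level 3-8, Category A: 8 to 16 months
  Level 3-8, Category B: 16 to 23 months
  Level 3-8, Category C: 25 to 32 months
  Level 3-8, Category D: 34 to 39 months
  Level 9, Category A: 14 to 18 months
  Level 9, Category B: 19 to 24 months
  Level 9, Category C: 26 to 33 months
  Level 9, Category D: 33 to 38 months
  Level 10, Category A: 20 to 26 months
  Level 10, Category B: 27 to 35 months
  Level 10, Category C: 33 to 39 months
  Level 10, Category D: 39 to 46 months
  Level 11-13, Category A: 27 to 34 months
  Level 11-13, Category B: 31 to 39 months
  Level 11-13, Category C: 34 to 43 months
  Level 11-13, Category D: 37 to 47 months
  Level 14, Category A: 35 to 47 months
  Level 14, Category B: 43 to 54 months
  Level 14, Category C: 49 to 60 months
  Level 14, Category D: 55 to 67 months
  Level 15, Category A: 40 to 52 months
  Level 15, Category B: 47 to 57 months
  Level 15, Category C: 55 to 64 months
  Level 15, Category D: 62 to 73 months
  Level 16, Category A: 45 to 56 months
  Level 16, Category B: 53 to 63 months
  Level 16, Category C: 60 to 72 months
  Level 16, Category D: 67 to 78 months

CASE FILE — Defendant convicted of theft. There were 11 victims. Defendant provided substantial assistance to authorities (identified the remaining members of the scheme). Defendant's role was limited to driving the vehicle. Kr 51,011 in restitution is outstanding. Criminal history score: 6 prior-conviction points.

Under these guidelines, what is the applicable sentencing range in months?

19-24 months

Base offense level for theft: 11.
§1 applies: 11 − 4 = 7.
§2 does not apply.
§4 applies (level before this adjustment is 7 ≥ 4, so +4): 7 + 4 = 11.
§5 applies: 11 + 1 = 12.
§6 applies: 12 − 3 = 9.
Final offense level: 9.
Criminal history: 6 prior points → Category B (5-9).
Level 9 falls in the 9 band.
Grid: Level 9 × Category B = 19-24 months.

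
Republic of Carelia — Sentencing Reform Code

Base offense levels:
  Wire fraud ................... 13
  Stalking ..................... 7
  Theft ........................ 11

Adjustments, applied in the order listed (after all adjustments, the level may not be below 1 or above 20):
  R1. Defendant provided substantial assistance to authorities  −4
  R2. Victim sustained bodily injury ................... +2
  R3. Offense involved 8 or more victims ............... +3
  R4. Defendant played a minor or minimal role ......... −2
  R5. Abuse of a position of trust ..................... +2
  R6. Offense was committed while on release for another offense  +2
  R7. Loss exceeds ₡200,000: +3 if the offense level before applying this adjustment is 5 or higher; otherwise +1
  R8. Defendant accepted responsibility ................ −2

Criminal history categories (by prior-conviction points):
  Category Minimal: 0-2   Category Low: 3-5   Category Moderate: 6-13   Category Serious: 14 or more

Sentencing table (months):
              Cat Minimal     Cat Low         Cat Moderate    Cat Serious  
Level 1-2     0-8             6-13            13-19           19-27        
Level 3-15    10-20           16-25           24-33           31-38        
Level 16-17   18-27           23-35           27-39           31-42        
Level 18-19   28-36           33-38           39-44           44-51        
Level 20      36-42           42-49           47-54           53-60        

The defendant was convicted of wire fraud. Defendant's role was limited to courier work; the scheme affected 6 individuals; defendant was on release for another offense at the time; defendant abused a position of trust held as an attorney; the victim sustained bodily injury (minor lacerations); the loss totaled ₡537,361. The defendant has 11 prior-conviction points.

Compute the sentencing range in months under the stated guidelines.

Base offense level for wire fraud: 13.
R1 does not apply.
R2 applies: 13 + 2 = 15.
R3 does not apply.
R4 applies: 15 − 2 = 13.
R5 applies: 13 + 2 = 15.
R6 applies: 15 + 2 = 17.
R7 applies (level before this adjustment is 17 ≥ 5, so +3): 17 + 3 = 20.
R8 does not apply.
Final offense level: 20.
Criminal history: 11 prior points → Category Moderate (6-13).
Level 20 falls in the 20 band.
Grid: Level 20 × Category Moderate = 47-54 months.

47-54 months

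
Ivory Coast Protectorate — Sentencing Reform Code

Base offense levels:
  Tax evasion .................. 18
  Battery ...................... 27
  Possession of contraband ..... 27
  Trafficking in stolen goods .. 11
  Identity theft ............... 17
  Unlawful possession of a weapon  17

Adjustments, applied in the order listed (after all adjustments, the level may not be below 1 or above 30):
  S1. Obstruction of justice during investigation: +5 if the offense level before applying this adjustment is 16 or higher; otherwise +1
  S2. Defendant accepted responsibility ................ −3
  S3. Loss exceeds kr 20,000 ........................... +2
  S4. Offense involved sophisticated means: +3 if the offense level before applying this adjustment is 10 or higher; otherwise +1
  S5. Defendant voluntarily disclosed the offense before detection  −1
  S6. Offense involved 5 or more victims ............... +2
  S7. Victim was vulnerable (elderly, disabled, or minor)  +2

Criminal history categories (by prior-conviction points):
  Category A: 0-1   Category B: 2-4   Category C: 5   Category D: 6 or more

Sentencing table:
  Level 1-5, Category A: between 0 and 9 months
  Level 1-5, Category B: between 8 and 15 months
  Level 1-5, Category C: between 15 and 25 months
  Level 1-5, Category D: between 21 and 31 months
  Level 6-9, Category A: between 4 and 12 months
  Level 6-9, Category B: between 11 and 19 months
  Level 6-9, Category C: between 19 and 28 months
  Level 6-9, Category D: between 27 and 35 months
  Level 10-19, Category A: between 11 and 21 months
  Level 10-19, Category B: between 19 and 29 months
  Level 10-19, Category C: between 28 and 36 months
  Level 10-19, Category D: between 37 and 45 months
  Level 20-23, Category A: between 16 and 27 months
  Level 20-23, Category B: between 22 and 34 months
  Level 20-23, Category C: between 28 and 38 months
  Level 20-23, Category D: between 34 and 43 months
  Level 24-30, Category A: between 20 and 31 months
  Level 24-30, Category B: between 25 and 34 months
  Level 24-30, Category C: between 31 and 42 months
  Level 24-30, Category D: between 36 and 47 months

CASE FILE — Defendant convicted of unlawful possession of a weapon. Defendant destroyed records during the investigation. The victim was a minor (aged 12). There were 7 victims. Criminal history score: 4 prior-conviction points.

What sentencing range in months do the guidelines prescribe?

25-34 months

Base offense level for unlawful possession of a weapon: 17.
S1 applies (level before this adjustment is 17 ≥ 16, so +5): 17 + 5 = 22.
S2 does not apply.
S3 does not apply.
S5 does not apply.
S6 applies: 22 + 2 = 24.
S7 applies: 24 + 2 = 26.
Final offense level: 26.
Criminal history: 4 prior points → Category B (2-4).
Level 26 falls in the 24-30 band.
Grid: Level 24-30 × Category B = 25-34 months.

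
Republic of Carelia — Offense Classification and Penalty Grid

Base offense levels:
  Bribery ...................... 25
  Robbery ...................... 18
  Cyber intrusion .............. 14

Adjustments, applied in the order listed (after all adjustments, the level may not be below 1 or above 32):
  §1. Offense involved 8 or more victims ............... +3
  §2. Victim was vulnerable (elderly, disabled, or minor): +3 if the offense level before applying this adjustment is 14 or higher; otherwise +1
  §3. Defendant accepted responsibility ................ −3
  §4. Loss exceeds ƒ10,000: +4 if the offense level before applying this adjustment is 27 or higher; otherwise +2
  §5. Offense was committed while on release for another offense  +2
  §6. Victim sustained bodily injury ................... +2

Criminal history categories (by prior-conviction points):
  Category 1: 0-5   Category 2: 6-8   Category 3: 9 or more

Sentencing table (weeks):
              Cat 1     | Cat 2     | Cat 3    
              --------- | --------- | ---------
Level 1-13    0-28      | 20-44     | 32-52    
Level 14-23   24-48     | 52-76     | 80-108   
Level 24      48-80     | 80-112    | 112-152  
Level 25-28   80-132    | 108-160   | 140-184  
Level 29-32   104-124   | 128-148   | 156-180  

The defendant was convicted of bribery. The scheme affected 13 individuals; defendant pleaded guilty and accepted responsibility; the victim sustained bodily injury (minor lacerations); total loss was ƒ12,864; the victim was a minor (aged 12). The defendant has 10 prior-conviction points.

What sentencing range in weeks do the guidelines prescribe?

156-180 weeks

Base offense level for bribery: 25.
§1 applies: 25 + 3 = 28.
§2 applies (level before this adjustment is 28 ≥ 14, so +3): 28 + 3 = 31.
§3 applies: 31 − 3 = 28.
§4 applies (level before this adjustment is 28 ≥ 27, so +4): 28 + 4 = 32.
§5 does not apply.
§6 applies: 32 + 2 = 34.
Level 34 exceeds the maximum of 32; capped at 32.
Final offense level: 32.
Criminal history: 10 prior points → Category 3 (9+).
Level 32 falls in the 29-32 band.
Grid: Level 29-32 × Category 3 = 156-180 weeks.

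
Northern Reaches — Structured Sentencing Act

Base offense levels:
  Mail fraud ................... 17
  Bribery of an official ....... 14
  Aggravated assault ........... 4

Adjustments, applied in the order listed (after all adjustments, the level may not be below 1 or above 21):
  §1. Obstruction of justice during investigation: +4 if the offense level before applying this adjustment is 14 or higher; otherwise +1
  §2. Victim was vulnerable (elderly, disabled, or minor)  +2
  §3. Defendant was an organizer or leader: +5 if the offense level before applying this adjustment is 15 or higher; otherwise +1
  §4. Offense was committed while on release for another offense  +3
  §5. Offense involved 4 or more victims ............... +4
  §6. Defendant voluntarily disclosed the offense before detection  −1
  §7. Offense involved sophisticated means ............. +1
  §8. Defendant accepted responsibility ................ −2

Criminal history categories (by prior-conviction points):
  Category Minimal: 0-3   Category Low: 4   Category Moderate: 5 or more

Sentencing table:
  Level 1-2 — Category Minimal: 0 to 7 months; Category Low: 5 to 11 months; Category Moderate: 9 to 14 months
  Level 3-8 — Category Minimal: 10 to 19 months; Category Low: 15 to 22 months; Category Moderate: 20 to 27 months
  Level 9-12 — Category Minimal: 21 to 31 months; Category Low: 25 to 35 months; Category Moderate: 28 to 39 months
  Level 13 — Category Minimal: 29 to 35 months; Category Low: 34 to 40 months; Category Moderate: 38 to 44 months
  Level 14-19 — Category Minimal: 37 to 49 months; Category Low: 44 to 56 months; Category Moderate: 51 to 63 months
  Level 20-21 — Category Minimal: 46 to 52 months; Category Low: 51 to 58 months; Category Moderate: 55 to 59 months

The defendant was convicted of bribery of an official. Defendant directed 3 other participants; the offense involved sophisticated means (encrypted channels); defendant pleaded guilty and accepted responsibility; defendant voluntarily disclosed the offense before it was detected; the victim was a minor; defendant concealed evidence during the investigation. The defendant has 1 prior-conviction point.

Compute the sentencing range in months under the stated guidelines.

46-52 months

Base offense level for bribery of an official: 14.
§1 applies (level before this adjustment is 14 ≥ 14, so +4): 14 + 4 = 18.
§2 applies: 18 + 2 = 20.
§3 applies (level before this adjustment is 20 ≥ 15, so +5): 20 + 5 = 25.
§6 applies: 25 − 1 = 24.
§7 applies: 24 + 1 = 25.
§8 applies: 25 − 2 = 23.
Level 23 exceeds the maximum of 21; capped at 21.
Final offense level: 21.
Criminal history: 1 prior point → Category Minimal (0-3).
Level 21 falls in the 20-21 band.
Grid: Level 20-21 × Category Minimal = 46-52 months.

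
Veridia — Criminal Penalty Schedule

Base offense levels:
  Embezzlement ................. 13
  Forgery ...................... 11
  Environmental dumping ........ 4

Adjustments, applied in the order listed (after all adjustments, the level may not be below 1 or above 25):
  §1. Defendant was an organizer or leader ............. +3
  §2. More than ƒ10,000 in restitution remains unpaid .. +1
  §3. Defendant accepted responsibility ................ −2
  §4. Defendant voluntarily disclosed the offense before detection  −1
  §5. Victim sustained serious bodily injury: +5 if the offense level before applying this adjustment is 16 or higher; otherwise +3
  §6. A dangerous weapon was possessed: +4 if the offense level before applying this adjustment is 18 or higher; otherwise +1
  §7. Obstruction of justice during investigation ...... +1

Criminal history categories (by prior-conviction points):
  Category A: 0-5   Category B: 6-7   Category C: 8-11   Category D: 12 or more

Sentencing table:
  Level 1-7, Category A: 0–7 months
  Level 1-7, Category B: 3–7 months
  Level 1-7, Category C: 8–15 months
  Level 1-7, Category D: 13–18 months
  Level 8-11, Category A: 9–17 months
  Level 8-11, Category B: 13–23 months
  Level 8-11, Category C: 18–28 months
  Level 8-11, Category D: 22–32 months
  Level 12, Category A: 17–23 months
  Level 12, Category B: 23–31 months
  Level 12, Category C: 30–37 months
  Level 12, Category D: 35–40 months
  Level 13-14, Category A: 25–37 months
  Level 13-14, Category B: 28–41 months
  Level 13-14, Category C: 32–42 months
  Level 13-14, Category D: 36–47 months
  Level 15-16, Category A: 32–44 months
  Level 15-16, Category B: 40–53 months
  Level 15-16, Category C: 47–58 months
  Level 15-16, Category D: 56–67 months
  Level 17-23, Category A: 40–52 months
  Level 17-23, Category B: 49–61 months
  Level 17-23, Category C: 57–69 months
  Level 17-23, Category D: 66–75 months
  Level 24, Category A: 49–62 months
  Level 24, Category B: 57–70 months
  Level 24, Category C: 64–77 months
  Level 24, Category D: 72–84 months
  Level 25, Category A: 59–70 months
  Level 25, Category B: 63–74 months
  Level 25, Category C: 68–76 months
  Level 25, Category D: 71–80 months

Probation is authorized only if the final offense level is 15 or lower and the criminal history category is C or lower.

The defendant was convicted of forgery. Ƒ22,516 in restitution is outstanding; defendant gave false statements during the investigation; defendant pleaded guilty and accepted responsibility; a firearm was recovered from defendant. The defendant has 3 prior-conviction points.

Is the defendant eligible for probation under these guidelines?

Base offense level for forgery: 11.
§1 does not apply.
§2 applies: 11 + 1 = 12.
§3 applies: 12 − 2 = 10.
§4 does not apply.
§6 applies (level before this adjustment is 10 < 18, so +1): 10 + 1 = 11.
§7 applies: 11 + 1 = 12.
Final offense level: 12.
Criminal history: 3 prior points → Category A (0-5).
Level 12 falls in the 12 band.
Grid: Level 12 × Category A = 17-23 months.
Probation check: level 12 ≤ 15 and category A ≤ C → eligible.

Yes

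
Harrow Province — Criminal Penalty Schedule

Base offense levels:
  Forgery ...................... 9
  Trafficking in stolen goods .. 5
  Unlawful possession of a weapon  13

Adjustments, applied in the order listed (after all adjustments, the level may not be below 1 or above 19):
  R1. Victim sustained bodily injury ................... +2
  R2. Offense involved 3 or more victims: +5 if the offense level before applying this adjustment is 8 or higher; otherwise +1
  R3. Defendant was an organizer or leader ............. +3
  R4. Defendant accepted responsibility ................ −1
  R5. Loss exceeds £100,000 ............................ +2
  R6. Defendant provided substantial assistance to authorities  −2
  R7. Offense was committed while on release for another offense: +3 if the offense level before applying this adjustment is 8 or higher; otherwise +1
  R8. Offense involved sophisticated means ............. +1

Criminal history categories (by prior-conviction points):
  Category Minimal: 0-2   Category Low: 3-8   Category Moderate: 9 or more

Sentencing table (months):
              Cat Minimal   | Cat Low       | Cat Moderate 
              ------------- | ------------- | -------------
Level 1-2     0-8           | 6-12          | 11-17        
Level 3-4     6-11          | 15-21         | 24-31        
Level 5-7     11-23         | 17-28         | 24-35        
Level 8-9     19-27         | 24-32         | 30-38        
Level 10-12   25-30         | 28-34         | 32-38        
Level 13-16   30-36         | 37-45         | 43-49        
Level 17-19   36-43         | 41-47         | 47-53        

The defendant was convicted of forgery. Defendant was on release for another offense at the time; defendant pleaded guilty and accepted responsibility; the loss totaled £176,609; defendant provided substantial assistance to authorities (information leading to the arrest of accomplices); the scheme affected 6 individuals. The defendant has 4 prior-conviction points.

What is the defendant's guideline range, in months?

Base offense level for forgery: 9.
R2 applies (level before this adjustment is 9 ≥ 8, so +5): 9 + 5 = 14.
R4 applies: 14 − 1 = 13.
R5 applies: 13 + 2 = 15.
R6 applies: 15 − 2 = 13.
R7 applies (level before this adjustment is 13 ≥ 8, so +3): 13 + 3 = 16.
Final offense level: 16.
Criminal history: 4 prior points → Category Low (3-8).
Level 16 falls in the 13-16 band.
Grid: Level 13-16 × Category Low = 37-45 months.

37-45 months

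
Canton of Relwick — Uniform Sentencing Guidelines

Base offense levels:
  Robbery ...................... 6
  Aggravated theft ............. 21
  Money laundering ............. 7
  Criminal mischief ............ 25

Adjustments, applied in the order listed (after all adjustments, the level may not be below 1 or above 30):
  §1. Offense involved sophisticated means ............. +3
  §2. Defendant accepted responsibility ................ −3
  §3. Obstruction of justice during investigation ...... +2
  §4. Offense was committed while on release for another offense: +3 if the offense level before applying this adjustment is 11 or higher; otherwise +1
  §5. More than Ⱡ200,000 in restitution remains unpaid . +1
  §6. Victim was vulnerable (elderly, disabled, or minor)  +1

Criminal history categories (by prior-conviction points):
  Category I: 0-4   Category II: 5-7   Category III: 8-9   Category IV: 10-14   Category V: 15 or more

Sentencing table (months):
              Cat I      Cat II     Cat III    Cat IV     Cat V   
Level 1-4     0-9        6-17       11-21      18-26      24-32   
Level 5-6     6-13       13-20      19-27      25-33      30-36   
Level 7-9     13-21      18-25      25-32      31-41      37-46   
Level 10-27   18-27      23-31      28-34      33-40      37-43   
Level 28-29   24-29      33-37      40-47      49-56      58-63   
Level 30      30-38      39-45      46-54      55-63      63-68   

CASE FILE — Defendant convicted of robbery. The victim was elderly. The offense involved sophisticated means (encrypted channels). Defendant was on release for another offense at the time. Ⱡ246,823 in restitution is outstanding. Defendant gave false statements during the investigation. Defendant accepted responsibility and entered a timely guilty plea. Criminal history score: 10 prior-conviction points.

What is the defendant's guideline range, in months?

33-40 months

Base offense level for robbery: 6.
§1 applies: 6 + 3 = 9.
§2 applies: 9 − 3 = 6.
§3 applies: 6 + 2 = 8.
§4 applies (level before this adjustment is 8 < 11, so +1): 8 + 1 = 9.
§5 applies: 9 + 1 = 10.
§6 applies: 10 + 1 = 11.
Final offense level: 11.
Criminal history: 10 prior points → Category IV (10-14).
Level 11 falls in the 10-27 band.
Grid: Level 10-27 × Category IV = 33-40 months.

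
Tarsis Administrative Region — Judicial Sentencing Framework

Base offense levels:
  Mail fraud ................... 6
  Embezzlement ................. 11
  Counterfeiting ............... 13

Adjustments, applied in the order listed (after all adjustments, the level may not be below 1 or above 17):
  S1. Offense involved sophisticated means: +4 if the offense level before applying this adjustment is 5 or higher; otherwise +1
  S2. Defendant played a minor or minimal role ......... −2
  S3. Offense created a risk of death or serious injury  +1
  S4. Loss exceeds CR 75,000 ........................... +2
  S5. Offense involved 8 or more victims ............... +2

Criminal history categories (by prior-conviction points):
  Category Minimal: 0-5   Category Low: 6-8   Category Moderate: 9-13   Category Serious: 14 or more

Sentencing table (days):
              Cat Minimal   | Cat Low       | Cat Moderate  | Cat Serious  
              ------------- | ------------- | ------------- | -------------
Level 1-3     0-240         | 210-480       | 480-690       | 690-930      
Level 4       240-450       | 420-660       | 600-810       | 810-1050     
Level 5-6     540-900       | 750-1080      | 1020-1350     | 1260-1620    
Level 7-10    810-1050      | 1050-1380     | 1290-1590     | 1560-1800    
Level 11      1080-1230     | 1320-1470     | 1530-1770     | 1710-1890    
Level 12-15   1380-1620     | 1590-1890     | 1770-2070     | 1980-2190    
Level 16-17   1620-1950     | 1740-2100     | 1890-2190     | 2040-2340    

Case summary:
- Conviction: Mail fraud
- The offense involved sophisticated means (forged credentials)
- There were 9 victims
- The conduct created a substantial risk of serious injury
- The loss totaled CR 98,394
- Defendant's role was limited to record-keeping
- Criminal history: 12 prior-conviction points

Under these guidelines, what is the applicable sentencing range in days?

Base offense level for mail fraud: 6.
S1 applies (level before this adjustment is 6 ≥ 5, so +4): 6 + 4 = 10.
S2 applies: 10 − 2 = 8.
S3 applies: 8 + 1 = 9.
S4 applies: 9 + 2 = 11.
S5 applies: 11 + 2 = 13.
Final offense level: 13.
Criminal history: 12 prior points → Category Moderate (9-13).
Level 13 falls in the 12-15 band.
Grid: Level 12-15 × Category Moderate = 1770-2070 days.

1770-2070 days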